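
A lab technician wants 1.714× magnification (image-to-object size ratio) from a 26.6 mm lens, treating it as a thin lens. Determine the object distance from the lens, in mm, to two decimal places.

With m = dᵢ/dₒ and 1/f = 1/dₒ + 1/dᵢ, substituting dᵢ = m·dₒ gives 1/f = (1 + 1/m)/dₒ, hence dₒ = f·(1 + 1/m).
dₒ = 26.6 × (1 + 1/1.714) = 26.6 × 1.58343 ≈ 42.119 mm.

42.12 mm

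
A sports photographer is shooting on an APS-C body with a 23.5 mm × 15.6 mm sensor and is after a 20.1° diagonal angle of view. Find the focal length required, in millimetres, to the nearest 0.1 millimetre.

79.6 mm

Sensor diagonal = √(23.5² + 15.6²) = √795.6100 ≈ 28.2066 mm.
From α = 2·arctan(d/2f) we get f = d / (2·tan(α/2)).
With d = 28.2066 mm and α/2 = 10.05°, tan(α/2) ≈ 0.17723, so f ≈ 28.2066 / 0.35445 ≈ 79.5775 mm.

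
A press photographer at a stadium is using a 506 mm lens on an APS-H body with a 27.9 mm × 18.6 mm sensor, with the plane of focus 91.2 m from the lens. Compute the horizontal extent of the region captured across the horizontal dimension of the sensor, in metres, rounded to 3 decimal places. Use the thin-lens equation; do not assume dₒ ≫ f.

5.001 m

dₒ: 91.2 m = 91200 mm.
Similar triangles through the lens centre give W/dₒ = w/dᵢ; with 1/f = 1/dₒ + 1/dᵢ this gives W = w·(dₒ − f)/f.
W = 27.9 mm × (91200 − 506) / 506 = 27.9 × 179.2372 ≈ 5000.717 mm = 5.00072 m.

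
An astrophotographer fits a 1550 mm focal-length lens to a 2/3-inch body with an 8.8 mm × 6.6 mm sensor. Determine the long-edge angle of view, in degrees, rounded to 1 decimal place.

0.3°

Angle of view α = 2·arctan(w/2f) with w = 8.8 mm and f = 1550 mm.
w/2f = 0.00284; arctan(0.00284) ≈ 0.1626°, so α ≈ 0.3253°.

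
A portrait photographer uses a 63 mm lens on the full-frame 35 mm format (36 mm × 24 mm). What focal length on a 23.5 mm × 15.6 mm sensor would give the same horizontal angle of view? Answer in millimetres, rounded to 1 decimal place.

41.1 mm

Equal angle of view means equal width/f ratio, so f₂ = f₁ · (width₂/width₁) = 63 × 23.5/36.
f₂ = 63 × 0.65278 ≈ 41.125 mm.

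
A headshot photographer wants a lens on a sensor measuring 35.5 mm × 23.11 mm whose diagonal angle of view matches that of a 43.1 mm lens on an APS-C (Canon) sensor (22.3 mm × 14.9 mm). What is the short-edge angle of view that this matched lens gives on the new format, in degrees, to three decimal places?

19.268°

Sensor diagonal = √(22.3² + 14.9²) = √719.3000 ≈ 26.8198 mm.
Sensor diagonal = √(35.5² + 23.11²) = √1794.3221 ≈ 42.3594 mm.
Equal diagonal AOV ⇒ f₂ = f₁ · 42.3594/26.8198 = 43.1 × 1.57941 ≈ 68.0726 mm.
Short-edge AOV on the new format = 2·arctan(23.11 / (2 × 68.0726)) = 2·arctan(0.16975) ≈ 19.2677°.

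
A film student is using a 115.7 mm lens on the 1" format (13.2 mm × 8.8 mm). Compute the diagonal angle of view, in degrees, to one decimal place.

7.8°

Sensor diagonal = √(13.2² + 8.8²) = √251.6800 ≈ 15.8644 mm.
Angle of view α = 2·arctan(d/2f) with d = 15.8644 mm and f = 115.7 mm.
d/2f = 0.06856; arctan(0.06856) ≈ 3.9220°, so α ≈ 7.8439°.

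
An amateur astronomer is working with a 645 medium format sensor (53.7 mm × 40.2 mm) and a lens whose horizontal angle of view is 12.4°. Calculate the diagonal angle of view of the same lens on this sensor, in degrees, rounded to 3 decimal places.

From the horizontal AOV: f = 53.7 / (2·tan(6.2°)) = 53.7 / 0.21727 ≈ 247.1585 mm.
Sensor diagonal = √(53.7² + 40.2²) = √4499.7300 ≈ 67.0800 mm.
Diagonal AOV = 2·arctan(67.0800 / (2 × 247.1585)) = 2·arctan(0.13570) ≈ 15.4559°.

15.456°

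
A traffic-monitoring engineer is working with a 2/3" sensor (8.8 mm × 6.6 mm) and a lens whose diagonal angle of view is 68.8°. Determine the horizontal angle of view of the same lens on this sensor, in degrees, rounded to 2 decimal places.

57.43°

Sensor diagonal = √(8.8² + 6.6²) = √121.0000 ≈ 11.0000 mm.
From the diagonal AOV: f = 11.0000 / (2·tan(34.4°)) = 11.0000 / 1.36943 ≈ 8.0325 mm.
Horizontal AOV = 2·arctan(8.8 / (2 × 8.0325)) = 2·arctan(0.54777) ≈ 57.4253°.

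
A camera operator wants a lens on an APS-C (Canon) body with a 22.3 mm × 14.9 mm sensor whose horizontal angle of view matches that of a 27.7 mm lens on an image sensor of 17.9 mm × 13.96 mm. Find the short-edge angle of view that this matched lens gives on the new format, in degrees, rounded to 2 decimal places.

24.36°

Equal horizontal AOV ⇒ f₂ = f₁ · 22.3/17.9 = 27.7 × 1.24581 ≈ 34.5089 mm.
Short-edge AOV on the new format = 2·arctan(14.9 / (2 × 34.5089)) = 2·arctan(0.21589) ≈ 24.3648°.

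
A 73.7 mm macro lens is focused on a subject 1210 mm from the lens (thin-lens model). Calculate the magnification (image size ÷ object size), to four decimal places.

0.0649×

Thin lens: 1/f = 1/dₒ + 1/dᵢ → 1/dᵢ = 1/73.7 − 1/1210 = 0.0127421 mm⁻¹, so dᵢ ≈ 78.4802 mm.
Magnification m = dᵢ/dₒ = 78.4802/1210 ≈ 0.06486.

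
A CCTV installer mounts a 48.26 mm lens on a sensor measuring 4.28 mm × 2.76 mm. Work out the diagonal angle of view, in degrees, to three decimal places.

Sensor diagonal = √(4.28² + 2.76²) = √25.9360 ≈ 5.0927 mm.
Angle of view α = 2·arctan(d/2f) with d = 5.0927 mm and f = 48.26 mm.
d/2f = 0.05276; arctan(0.05276) ≈ 3.0203°, so α ≈ 6.0407°.

6.041°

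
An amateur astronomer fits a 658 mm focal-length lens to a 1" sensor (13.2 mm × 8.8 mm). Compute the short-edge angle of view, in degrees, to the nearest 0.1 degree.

Angle of view α = 2·arctan(h/2f) with h = 8.8 mm and f = 658 mm.
h/2f = 0.00669; arctan(0.00669) ≈ 0.3831°, so α ≈ 0.7663°.

0.8°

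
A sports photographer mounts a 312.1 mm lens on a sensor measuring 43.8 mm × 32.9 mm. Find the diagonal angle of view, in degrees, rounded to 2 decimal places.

Sensor diagonal = √(43.8² + 32.9²) = √3000.8500 ≈ 54.7800 mm.
Angle of view α = 2·arctan(d/2f) with d = 54.7800 mm and f = 312.1 mm.
d/2f = 0.08776; arctan(0.08776) ≈ 5.0154°, so α ≈ 10.0309°.

10.03°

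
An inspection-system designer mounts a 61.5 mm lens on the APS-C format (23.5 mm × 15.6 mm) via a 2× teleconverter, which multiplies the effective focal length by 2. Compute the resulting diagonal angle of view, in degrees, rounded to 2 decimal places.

13.08°

Effective focal length f = 61.5 × 2 = 123 mm.
Sensor diagonal = √(23.5² + 15.6²) = √795.6100 ≈ 28.2066 mm.
α = 2·arctan(28.207 / (2 × 123)) = 2·arctan(0.11466) ≈ 13.0820°.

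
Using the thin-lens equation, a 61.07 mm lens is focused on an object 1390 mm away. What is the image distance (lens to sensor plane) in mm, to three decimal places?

63.876 mm

1/dᵢ = 1/f − 1/dₒ = 1/61.07 − 1/1390 = 0.0156552 mm⁻¹.
dᵢ = 1/0.0156552 ≈ 63.8764 mm.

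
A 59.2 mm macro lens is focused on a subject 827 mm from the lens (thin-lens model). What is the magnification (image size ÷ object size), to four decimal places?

0.0771×

Thin lens: 1/f = 1/dₒ + 1/dᵢ → 1/dᵢ = 1/59.2 − 1/827 = 0.0156827 mm⁻¹, so dᵢ ≈ 63.7645 mm.
Magnification m = dᵢ/dₒ = 63.7645/827 ≈ 0.07710.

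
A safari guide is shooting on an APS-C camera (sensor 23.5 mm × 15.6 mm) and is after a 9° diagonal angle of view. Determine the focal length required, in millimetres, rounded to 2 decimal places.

Sensor diagonal = √(23.5² + 15.6²) = √795.6100 ≈ 28.2066 mm.
From α = 2·arctan(d/2f) we get f = d / (2·tan(α/2)).
With d = 28.2066 mm and α/2 = 4.5°, tan(α/2) ≈ 0.07870, so f ≈ 28.2066 / 0.15740 ≈ 179.1992 mm.

179.20 mm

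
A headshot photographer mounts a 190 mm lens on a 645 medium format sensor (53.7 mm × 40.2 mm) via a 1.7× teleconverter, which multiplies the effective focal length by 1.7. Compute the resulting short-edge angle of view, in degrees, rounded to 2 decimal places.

Effective focal length f = 190 × 1.7 = 323 mm.
α = 2·arctan(40.2 / (2 × 323)) = 2·arctan(0.06223) ≈ 7.1217°.

7.12°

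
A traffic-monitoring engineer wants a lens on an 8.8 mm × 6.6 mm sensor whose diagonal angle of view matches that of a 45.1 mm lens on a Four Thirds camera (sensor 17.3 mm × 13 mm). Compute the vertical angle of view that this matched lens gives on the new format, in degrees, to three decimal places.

16.383°

Sensor diagonal = √(17.3² + 13²) = √468.2900 ≈ 21.6400 mm.
Sensor diagonal = √(8.8² + 6.6²) = √121.0000 ≈ 11.0000 mm.
Equal diagonal AOV ⇒ f₂ = f₁ · 11.0000/21.6400 = 45.1 × 0.50832 ≈ 22.9251 mm.
Vertical AOV on the new format = 2·arctan(6.6 / (2 × 22.9251)) = 2·arctan(0.14395) ≈ 16.3826°.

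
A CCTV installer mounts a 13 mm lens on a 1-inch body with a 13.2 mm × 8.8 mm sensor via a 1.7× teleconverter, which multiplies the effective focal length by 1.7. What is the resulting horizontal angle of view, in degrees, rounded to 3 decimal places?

Effective focal length f = 13 × 1.7 = 22.1 mm.
α = 2·arctan(13.2 / (2 × 22.1)) = 2·arctan(0.29864) ≈ 33.2557°.

33.256°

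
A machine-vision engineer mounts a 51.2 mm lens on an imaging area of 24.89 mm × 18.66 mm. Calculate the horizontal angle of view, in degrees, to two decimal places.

Angle of view α = 2·arctan(w/2f) with w = 24.89 mm and f = 51.2 mm.
w/2f = 0.24307; arctan(0.24307) ≈ 13.6617°, so α ≈ 27.3235°.

27.32°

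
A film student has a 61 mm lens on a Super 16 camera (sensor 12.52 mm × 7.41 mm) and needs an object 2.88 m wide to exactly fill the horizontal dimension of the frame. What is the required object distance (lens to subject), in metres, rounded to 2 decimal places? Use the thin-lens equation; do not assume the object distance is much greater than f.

14.09 m

W: 2.88 m = 2880 mm.
Magnification m = w/W = dᵢ/dₒ; combined with 1/f = 1/dₒ + 1/dᵢ this gives dₒ = f·(1 + W/w).
dₒ = 61 mm × (1 + 2880/12.52) = 61 × 231.0319 ≈ 14092.949 mm = 14.0929 m.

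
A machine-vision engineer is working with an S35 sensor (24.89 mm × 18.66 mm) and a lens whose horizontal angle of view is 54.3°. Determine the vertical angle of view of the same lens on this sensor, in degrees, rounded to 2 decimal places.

42.06°

From the horizontal AOV: f = 24.89 / (2·tan(27.15°)) = 24.89 / 1.02566 ≈ 24.2674 mm.
Vertical AOV = 2·arctan(18.66 / (2 × 24.2674)) = 2·arctan(0.38447) ≈ 42.0601°.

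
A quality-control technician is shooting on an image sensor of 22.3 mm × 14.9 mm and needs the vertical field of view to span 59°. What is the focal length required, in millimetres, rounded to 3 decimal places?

13.168 mm

From α = 2·arctan(h/2f) we get f = h / (2·tan(α/2)).
With h = 14.9 mm and α/2 = 29.5°, tan(α/2) ≈ 0.56577, so f ≈ 14.9 / 1.13155 ≈ 13.1678 mm.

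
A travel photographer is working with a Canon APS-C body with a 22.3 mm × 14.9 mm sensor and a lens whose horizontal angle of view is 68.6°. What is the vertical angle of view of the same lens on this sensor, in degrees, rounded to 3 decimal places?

49.006°

From the horizontal AOV: f = 22.3 / (2·tan(34.3°)) = 22.3 / 1.36431 ≈ 16.3453 mm.
Vertical AOV = 2·arctan(14.9 / (2 × 16.3453)) = 2·arctan(0.45579) ≈ 49.0059°.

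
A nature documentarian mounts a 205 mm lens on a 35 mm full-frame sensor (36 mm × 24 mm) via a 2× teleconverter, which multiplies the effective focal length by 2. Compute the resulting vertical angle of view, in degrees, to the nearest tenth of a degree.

Effective focal length f = 205 × 2 = 410 mm.
α = 2·arctan(24 / (2 × 410)) = 2·arctan(0.02927) ≈ 3.3529°.

3.4°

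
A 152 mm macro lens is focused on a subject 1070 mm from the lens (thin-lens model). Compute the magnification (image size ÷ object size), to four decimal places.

0.1656×

Thin lens: 1/f = 1/dₒ + 1/dᵢ → 1/dᵢ = 1/152 − 1/1070 = 0.0056444 mm⁻¹, so dᵢ ≈ 177.1678 mm.
Magnification m = dᵢ/dₒ = 177.1678/1070 ≈ 0.16558.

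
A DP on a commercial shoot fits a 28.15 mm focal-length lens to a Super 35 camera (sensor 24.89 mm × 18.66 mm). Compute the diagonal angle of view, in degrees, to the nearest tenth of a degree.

57.8°

Sensor diagonal = √(24.89² + 18.66²) = √967.7077 ≈ 31.1080 mm.
Angle of view α = 2·arctan(d/2f) with d = 31.1080 mm and f = 28.15 mm.
d/2f = 0.55254; arctan(0.55254) ≈ 28.9224°, so α ≈ 57.8448°.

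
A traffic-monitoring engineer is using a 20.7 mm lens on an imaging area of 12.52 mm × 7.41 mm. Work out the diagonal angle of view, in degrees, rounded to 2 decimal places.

38.72°

Sensor diagonal = √(12.52² + 7.41²) = √211.6585 ≈ 14.5485 mm.
Angle of view α = 2·arctan(d/2f) with d = 14.5485 mm and f = 20.7 mm.
d/2f = 0.35141; arctan(0.35141) ≈ 19.3621°, so α ≈ 38.7243°.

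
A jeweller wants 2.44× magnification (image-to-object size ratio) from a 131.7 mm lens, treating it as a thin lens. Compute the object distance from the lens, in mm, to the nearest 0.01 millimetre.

With m = dᵢ/dₒ and 1/f = 1/dₒ + 1/dᵢ, substituting dᵢ = m·dₒ gives 1/f = (1 + 1/m)/dₒ, hence dₒ = f·(1 + 1/m).
dₒ = 131.7 × (1 + 1/2.44) = 131.7 × 1.40984 ≈ 185.675 mm.

185.68 mm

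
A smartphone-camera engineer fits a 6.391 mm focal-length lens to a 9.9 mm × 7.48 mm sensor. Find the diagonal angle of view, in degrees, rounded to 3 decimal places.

88.299°

Sensor diagonal = √(9.9² + 7.48²) = √153.9604 ≈ 12.4081 mm.
Angle of view α = 2·arctan(d/2f) with d = 12.4081 mm and f = 6.391 mm.
d/2f = 0.97075; arctan(0.97075) ≈ 44.1496°, so α ≈ 88.2991°.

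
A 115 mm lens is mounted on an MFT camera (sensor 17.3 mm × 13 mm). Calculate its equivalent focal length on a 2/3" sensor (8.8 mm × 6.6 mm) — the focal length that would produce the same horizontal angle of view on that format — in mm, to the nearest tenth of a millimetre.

58.5 mm

Equal angle of view means equal width/f ratio, so f₂ = f₁ · (width₂/width₁) = 115 × 8.8/17.3.
f₂ = 115 × 0.50867 ≈ 58.497 mm.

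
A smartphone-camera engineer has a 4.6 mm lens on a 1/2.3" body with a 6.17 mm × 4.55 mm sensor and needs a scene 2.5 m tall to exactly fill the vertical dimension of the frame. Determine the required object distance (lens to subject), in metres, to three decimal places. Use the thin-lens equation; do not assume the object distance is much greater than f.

W: 2.5 m = 2500 mm.
Magnification m = h/W = dᵢ/dₒ; combined with 1/f = 1/dₒ + 1/dᵢ this gives dₒ = f·(1 + W/h).
dₒ = 4.6 mm × (1 + 2500/4.55) = 4.6 × 550.4505 ≈ 2532.073 mm = 2.53207 m.

2.532 m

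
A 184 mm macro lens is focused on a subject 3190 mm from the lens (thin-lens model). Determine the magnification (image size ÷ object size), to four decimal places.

0.0612×

Thin lens: 1/f = 1/dₒ + 1/dᵢ → 1/dᵢ = 1/184 − 1/3190 = 0.0051213 mm⁻¹, so dᵢ ≈ 195.2628 mm.
Magnification m = dᵢ/dₒ = 195.2628/3190 ≈ 0.06121.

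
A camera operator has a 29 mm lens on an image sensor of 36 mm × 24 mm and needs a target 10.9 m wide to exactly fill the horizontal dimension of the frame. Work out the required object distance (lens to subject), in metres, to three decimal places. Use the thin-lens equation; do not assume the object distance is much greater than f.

W: 10.9 m = 10900 mm.
Magnification m = w/W = dᵢ/dₒ; combined with 1/f = 1/dₒ + 1/dᵢ this gives dₒ = f·(1 + W/w).
dₒ = 29 mm × (1 + 10900/36) = 29 × 303.7778 ≈ 8809.556 mm = 8.80956 m.

8.810 m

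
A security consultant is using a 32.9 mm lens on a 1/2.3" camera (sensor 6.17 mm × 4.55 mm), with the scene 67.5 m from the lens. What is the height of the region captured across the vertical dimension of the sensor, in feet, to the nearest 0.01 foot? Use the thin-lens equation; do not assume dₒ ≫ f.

dₒ: 67.5 m = 67500 mm.
Similar triangles through the lens centre give W/dₒ = h/dᵢ; with 1/f = 1/dₒ + 1/dᵢ this gives W = h·(dₒ − f)/f.
W = 4.55 mm × (67500 − 32.9) / 32.9 = 4.55 × 2050.6717 ≈ 9330.556 mm = 9330.556/304.8 ft = 30.6121 ft.

30.61 ft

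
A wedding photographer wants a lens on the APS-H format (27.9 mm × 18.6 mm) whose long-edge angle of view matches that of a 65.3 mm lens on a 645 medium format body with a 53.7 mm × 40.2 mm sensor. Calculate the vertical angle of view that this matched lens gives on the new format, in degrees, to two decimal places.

30.66°

Equal long-edge AOV ⇒ f₂ = f₁ · 27.9/53.7 = 65.3 × 0.51955 ≈ 33.9268 mm.
Vertical AOV on the new format = 2·arctan(18.6 / (2 × 33.9268)) = 2·arctan(0.27412) ≈ 30.6587°.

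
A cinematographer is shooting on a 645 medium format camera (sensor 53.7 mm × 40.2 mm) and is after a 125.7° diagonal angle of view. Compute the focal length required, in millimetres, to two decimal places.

17.20 mm

Sensor diagonal = √(53.7² + 40.2²) = √4499.7300 ≈ 67.0800 mm.
From α = 2·arctan(d/2f) we get f = d / (2·tan(α/2)).
With d = 67.0800 mm and α/2 = 62.85°, tan(α/2) ≈ 1.94997, so f ≈ 67.0800 / 3.89995 ≈ 17.2002 mm.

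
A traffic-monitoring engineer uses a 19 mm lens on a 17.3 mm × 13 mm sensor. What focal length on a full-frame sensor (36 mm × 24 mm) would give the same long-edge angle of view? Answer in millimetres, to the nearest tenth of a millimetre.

Equal angle of view means equal width/f ratio, so f₂ = f₁ · (width₂/width₁) = 19 × 36/17.3.
f₂ = 19 × 2.08092 ≈ 39.538 mm.

39.5 mm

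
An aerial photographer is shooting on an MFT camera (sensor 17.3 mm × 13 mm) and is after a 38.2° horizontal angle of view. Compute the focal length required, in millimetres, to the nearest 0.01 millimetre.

From α = 2·arctan(w/2f) we get f = w / (2·tan(α/2)).
With w = 17.3 mm and α/2 = 19.1°, tan(α/2) ≈ 0.34628, so f ≈ 17.3 / 0.69256 ≈ 24.9797 mm.

24.98 mm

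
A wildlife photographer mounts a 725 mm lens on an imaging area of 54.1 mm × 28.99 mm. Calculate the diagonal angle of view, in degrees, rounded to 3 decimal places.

Sensor diagonal = √(54.1² + 28.99²) = √3767.2301 ≈ 61.3778 mm.
Angle of view α = 2·arctan(d/2f) with d = 61.3778 mm and f = 725 mm.
d/2f = 0.04233; arctan(0.04233) ≈ 2.4239°, so α ≈ 4.8477°.

4.848°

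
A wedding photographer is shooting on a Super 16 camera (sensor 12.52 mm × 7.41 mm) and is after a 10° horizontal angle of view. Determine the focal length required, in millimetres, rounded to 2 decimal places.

From α = 2·arctan(w/2f) we get f = w / (2·tan(α/2)).
With w = 12.52 mm and α/2 = 5°, tan(α/2) ≈ 0.08749, so f ≈ 12.52 / 0.17498 ≈ 71.5521 mm.

71.55 mm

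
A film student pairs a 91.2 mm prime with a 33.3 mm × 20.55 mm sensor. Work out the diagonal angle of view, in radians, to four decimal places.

Sensor diagonal = √(33.3² + 20.55²) = √1531.1925 ≈ 39.1305 mm.
Angle of view α = 2·arctan(d/2f) with d = 39.1305 mm and f = 91.2 mm.
d/2f = 0.21453; arctan(0.21453) ≈ 0.2113 rad, so α ≈ 0.4227 rad.

0.4227 rad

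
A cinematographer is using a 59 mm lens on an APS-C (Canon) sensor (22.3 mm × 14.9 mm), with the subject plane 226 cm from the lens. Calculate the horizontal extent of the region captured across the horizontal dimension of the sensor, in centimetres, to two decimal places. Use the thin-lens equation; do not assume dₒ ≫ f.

83.19 cm

dₒ: 226 cm = 2260 mm.
Similar triangles through the lens centre give W/dₒ = w/dᵢ; with 1/f = 1/dₒ + 1/dᵢ this gives W = w·(dₒ − f)/f.
W = 22.3 mm × (2260 − 59) / 59 = 22.3 × 37.3051 ≈ 831.903 mm = 83.1903 cm.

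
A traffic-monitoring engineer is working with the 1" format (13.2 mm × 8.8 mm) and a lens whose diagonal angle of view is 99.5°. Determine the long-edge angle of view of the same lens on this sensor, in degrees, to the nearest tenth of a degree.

Sensor diagonal = √(13.2² + 8.8²) = √251.6800 ≈ 15.8644 mm.
From the diagonal AOV: f = 15.8644 / (2·tan(49.75°)) = 15.8644 / 2.36250 ≈ 6.7151 mm.
Long-edge AOV = 2·arctan(13.2 / (2 × 6.7151)) = 2·arctan(0.98286) ≈ 89.0093°.

89.0°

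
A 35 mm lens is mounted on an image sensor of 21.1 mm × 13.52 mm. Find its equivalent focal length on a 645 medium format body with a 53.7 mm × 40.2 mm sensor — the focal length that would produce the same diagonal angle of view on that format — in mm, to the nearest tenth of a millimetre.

Sensor diagonal = √(21.1² + 13.52²) = √628.0004 ≈ 25.0599 mm.
Sensor diagonal = √(53.7² + 40.2²) = √4499.7300 ≈ 67.0800 mm.
Equal angle of view means equal diagonal/f ratio, so f₂ = f₁ · (diagonal₂/diagonal₁) = 35 × 67.0800/25.0599.
f₂ = 35 × 2.67678 ≈ 93.687 mm.

93.7 mm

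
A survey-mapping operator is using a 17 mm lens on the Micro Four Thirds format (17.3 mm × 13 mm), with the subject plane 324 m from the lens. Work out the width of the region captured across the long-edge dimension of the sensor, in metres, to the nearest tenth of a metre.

dₒ: 324 m = 324000 mm.
Similar triangles through the lens centre give W/dₒ = w/dᵢ; with 1/f = 1/dₒ + 1/dᵢ this gives W = w·(dₒ − f)/f.
W = 17.3 mm × (324000 − 17) / 17 = 17.3 × 19057.8235 ≈ 329700.347 mm = 329.7 m.

329.7 m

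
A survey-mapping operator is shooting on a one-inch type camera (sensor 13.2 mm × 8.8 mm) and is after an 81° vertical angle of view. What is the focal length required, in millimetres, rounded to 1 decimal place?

From α = 2·arctan(h/2f) we get f = h / (2·tan(α/2)).
With h = 8.8 mm and α/2 = 40.5°, tan(α/2) ≈ 0.85408, so f ≈ 8.8 / 1.70816 ≈ 5.1517 mm.

5.2 mm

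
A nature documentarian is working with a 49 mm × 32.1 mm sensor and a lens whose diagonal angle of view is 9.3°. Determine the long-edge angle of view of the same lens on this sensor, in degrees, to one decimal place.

7.8°

Sensor diagonal = √(49² + 32.1²) = √3431.4100 ≈ 58.5782 mm.
From the diagonal AOV: f = 58.5782 / (2·tan(4.65°)) = 58.5782 / 0.16267 ≈ 360.0983 mm.
Long-edge AOV = 2·arctan(49 / (2 × 360.0983)) = 2·arctan(0.06804) ≈ 7.7845°.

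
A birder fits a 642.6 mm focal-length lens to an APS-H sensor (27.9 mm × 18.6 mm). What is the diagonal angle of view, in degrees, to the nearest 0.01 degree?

2.99°

Sensor diagonal = √(27.9² + 18.6²) = √1124.3700 ≈ 33.5316 mm.
Angle of view α = 2·arctan(d/2f) with d = 33.5316 mm and f = 642.6 mm.
d/2f = 0.02609; arctan(0.02609) ≈ 1.4945°, so α ≈ 2.9891°.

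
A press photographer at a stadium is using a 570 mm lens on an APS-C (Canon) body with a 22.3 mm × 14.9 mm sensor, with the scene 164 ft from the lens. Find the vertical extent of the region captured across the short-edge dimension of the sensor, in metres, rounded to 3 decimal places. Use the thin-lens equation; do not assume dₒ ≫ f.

dₒ: 164 ft × 304.8 mm/ft = 49987.20 mm.
Similar triangles through the lens centre give W/dₒ = h/dᵢ; with 1/f = 1/dₒ + 1/dᵢ this gives W = h·(dₒ − f)/f.
W = 14.9 mm × (49987.2 − 570) / 570 = 14.9 × 86.6968 ≈ 1291.783 mm = 1.29178 m.

1.292 m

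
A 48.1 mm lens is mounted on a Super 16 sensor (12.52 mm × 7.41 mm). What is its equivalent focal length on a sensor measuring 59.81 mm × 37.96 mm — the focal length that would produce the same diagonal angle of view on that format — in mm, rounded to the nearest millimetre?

Sensor diagonal = √(12.52² + 7.41²) = √211.6585 ≈ 14.5485 mm.
Sensor diagonal = √(59.81² + 37.96²) = √5018.1977 ≈ 70.8392 mm.
Equal angle of view means equal diagonal/f ratio, so f₂ = f₁ · (diagonal₂/diagonal₁) = 48.1 × 70.8392/14.5485.
f₂ = 48.1 × 4.86918 ≈ 234.208 mm.

234 mm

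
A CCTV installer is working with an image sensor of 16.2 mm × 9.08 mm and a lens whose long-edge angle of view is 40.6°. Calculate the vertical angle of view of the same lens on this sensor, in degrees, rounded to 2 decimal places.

23.43°

From the long-edge AOV: f = 16.2 / (2·tan(20.3°)) = 16.2 / 0.73982 ≈ 21.8971 mm.
Vertical AOV = 2·arctan(9.08 / (2 × 21.8971)) = 2·arctan(0.20733) ≈ 23.4267°.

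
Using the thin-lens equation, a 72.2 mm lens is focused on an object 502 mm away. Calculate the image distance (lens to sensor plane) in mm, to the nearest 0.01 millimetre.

1/dᵢ = 1/f − 1/dₒ = 1/72.2 − 1/502 = 0.0118584 mm⁻¹.
dᵢ = 1/0.0118584 ≈ 84.3285 mm.

84.33 mm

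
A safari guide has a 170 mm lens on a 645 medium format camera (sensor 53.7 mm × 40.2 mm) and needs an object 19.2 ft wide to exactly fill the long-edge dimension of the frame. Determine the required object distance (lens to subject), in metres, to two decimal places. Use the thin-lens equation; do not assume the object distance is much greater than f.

W: 19.2 ft × 304.8 mm/ft = 5852.16 mm.
Magnification m = w/W = dᵢ/dₒ; combined with 1/f = 1/dₒ + 1/dᵢ this gives dₒ = f·(1 + W/w).
dₒ = 170 mm × (1 + 5852.16/53.7) = 170 × 109.9788 ≈ 18696.390 mm = 18.6964 m.

18.70 m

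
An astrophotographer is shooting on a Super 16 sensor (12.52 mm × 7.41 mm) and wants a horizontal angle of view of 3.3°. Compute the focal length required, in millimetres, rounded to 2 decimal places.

217.32 mm

From α = 2·arctan(w/2f) we get f = w / (2·tan(α/2)).
With w = 12.52 mm and α/2 = 1.65°, tan(α/2) ≈ 0.02881, so f ≈ 12.52 / 0.05761 ≈ 217.3166 mm.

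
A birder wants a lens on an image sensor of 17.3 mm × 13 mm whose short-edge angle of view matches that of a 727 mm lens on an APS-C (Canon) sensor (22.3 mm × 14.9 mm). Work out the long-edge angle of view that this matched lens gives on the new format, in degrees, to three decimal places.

Equal short-edge AOV ⇒ f₂ = f₁ · 13/14.9 = 727 × 0.87248 ≈ 634.2953 mm.
Long-edge AOV on the new format = 2·arctan(17.3 / (2 × 634.2953)) = 2·arctan(0.01364) ≈ 1.5626°.

1.563°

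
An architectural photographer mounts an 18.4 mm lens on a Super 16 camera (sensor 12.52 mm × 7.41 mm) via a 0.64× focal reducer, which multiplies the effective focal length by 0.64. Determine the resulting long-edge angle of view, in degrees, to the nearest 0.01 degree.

Effective focal length f = 18.4 × 0.64 = 11.776 mm.
α = 2·arctan(12.52 / (2 × 11.776)) = 2·arctan(0.53159) ≈ 55.9893°.

55.99°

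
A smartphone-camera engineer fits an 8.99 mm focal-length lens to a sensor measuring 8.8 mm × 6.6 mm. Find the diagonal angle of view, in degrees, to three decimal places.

62.916°

Sensor diagonal = √(8.8² + 6.6²) = √121.0000 ≈ 11.0000 mm.
Angle of view α = 2·arctan(d/2f) with d = 11.0000 mm and f = 8.99 mm.
d/2f = 0.61179; arctan(0.61179) ≈ 31.4579°, so α ≈ 62.9158°.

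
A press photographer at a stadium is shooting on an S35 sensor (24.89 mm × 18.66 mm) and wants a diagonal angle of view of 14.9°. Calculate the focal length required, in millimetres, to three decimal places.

118.946 mm

Sensor diagonal = √(24.89² + 18.66²) = √967.7077 ≈ 31.1080 mm.
From α = 2·arctan(d/2f) we get f = d / (2·tan(α/2)).
With d = 31.1080 mm and α/2 = 7.45°, tan(α/2) ≈ 0.13076, so f ≈ 31.1080 / 0.26153 ≈ 118.9464 mm.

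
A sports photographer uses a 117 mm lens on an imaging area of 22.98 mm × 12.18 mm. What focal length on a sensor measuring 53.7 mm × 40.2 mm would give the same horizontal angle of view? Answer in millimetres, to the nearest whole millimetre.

273 mm

Equal angle of view means equal width/f ratio, so f₂ = f₁ · (width₂/width₁) = 117 × 53.7/22.98.
f₂ = 117 × 2.33681 ≈ 273.407 mm.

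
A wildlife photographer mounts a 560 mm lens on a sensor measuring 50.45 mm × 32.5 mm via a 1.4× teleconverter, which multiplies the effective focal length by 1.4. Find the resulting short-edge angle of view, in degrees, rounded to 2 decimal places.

2.37°

Effective focal length f = 560 × 1.4 = 784 mm.
α = 2·arctan(32.5 / (2 × 784)) = 2·arctan(0.02073) ≈ 2.3748°.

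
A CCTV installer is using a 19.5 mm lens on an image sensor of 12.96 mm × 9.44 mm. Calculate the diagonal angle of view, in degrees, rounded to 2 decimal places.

44.70°

Sensor diagonal = √(12.96² + 9.44²) = √257.0752 ≈ 16.0336 mm.
Angle of view α = 2·arctan(d/2f) with d = 16.0336 mm and f = 19.5 mm.
d/2f = 0.41112; arctan(0.41112) ≈ 22.3484°, so α ≈ 44.6968°.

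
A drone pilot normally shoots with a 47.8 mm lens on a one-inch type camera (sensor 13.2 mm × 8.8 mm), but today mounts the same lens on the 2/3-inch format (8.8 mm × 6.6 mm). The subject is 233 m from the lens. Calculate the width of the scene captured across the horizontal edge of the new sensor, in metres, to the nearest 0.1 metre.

42.9 m

The focal length stays 47.8 mm; the relevant sensor dimension is now w = 8.8 mm. Object distance dₒ = 233 m = 233000 mm.
Thin-lens field width W = w·(dₒ − f)/f = 8.8 × (233000 − 47.8)/47.8 ≈ 42886.597 mm = 42.8866 m.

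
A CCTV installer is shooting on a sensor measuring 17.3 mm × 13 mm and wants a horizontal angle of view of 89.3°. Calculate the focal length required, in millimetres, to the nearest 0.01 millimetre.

From α = 2·arctan(w/2f) we get f = w / (2·tan(α/2)).
With w = 17.3 mm and α/2 = 44.65°, tan(α/2) ≈ 0.98786, so f ≈ 17.3 / 1.97571 ≈ 8.7563 mm.

8.76 mm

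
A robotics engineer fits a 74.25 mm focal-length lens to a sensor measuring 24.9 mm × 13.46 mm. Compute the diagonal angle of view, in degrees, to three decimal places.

21.583°

Sensor diagonal = √(24.9² + 13.46²) = √801.1816 ≈ 28.3052 mm.
Angle of view α = 2·arctan(d/2f) with d = 28.3052 mm and f = 74.25 mm.
d/2f = 0.19061; arctan(0.19061) ≈ 10.7915°, so α ≈ 21.5831°.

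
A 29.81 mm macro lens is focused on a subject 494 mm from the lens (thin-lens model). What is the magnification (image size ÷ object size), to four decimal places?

0.0642×

Thin lens: 1/f = 1/dₒ + 1/dᵢ → 1/dᵢ = 1/29.81 − 1/494 = 0.0315215 mm⁻¹, so dᵢ ≈ 31.7244 mm.
Magnification m = dᵢ/dₒ = 31.7244/494 ≈ 0.06422.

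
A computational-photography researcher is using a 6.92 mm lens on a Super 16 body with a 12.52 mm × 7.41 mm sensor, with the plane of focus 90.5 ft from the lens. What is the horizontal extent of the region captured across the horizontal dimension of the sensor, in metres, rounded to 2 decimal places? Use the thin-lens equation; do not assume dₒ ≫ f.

49.89 m

dₒ: 90.5 ft × 304.8 mm/ft = 27584.40 mm.
Similar triangles through the lens centre give W/dₒ = w/dᵢ; with 1/f = 1/dₒ + 1/dᵢ this gives W = w·(dₒ − f)/f.
W = 12.52 mm × (27584.4 − 6.92) / 6.92 = 12.52 × 3985.1848 ≈ 49894.514 mm = 49.8945 m.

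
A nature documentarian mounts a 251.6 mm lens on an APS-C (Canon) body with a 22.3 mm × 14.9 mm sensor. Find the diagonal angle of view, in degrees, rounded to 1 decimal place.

6.1°

Sensor diagonal = √(22.3² + 14.9²) = √719.3000 ≈ 26.8198 mm.
Angle of view α = 2·arctan(d/2f) with d = 26.8198 mm and f = 251.6 mm.
d/2f = 0.05330; arctan(0.05330) ≈ 3.0509°, so α ≈ 6.1018°.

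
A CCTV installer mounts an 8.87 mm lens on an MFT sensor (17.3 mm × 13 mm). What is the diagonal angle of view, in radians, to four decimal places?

1.7682 rad

Sensor diagonal = √(17.3² + 13²) = √468.2900 ≈ 21.6400 mm.
Angle of view α = 2·arctan(d/2f) with d = 21.6400 mm and f = 8.87 mm.
d/2f = 1.21984; arctan(1.21984) ≈ 0.8841 rad, so α ≈ 1.7682 rad.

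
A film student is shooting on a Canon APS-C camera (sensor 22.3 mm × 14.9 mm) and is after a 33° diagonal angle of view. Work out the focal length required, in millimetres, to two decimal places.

Sensor diagonal = √(22.3² + 14.9²) = √719.3000 ≈ 26.8198 mm.
From α = 2·arctan(d/2f) we get f = d / (2·tan(α/2)).
With d = 26.8198 mm and α/2 = 16.5°, tan(α/2) ≈ 0.29621, so f ≈ 26.8198 / 0.59243 ≈ 45.2710 mm.

45.27 mm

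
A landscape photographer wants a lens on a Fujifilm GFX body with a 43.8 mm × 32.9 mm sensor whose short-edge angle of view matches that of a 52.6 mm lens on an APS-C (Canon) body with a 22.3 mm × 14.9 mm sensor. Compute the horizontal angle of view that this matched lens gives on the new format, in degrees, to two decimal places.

21.36°

Equal short-edge AOV ⇒ f₂ = f₁ · 32.9/14.9 = 52.6 × 2.20805 ≈ 116.1436 mm.
Horizontal AOV on the new format = 2·arctan(43.8 / (2 × 116.1436)) = 2·arctan(0.18856) ≈ 21.3566°.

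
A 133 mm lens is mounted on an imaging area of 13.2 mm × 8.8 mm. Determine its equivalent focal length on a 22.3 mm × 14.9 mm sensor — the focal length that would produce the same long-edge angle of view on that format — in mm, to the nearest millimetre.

225 mm

Equal angle of view means equal width/f ratio, so f₂ = f₁ · (width₂/width₁) = 133 × 22.3/13.2.
f₂ = 133 × 1.68939 ≈ 224.689 mm.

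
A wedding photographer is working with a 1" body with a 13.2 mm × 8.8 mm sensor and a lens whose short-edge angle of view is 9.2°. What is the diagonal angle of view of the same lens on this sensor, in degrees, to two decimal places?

From the short-edge AOV: f = 8.8 / (2·tan(4.6°)) = 8.8 / 0.16092 ≈ 54.6869 mm.
Sensor diagonal = √(13.2² + 8.8²) = √251.6800 ≈ 15.8644 mm.
Diagonal AOV = 2·arctan(15.8644 / (2 × 54.6869)) = 2·arctan(0.14505) ≈ 16.5061°.

16.51°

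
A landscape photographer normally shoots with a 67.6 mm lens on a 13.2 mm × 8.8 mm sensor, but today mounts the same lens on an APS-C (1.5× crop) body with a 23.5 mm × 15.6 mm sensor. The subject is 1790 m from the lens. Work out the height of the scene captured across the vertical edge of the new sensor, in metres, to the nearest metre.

The focal length stays 67.6 mm; the relevant sensor dimension is now h = 15.6 mm. Object distance dₒ = 1790 m = 1.79e+06 mm.
Thin-lens field height W = h·(dₒ − f)/f = 15.6 × (1.79e+06 − 67.6)/67.6 ≈ 413061.323 mm = 413.061 m.

413 m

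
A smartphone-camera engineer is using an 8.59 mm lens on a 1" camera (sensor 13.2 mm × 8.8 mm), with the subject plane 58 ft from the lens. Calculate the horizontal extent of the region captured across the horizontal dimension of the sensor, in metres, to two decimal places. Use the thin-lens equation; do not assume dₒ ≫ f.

dₒ: 58 ft × 304.8 mm/ft = 17678.40 mm.
Similar triangles through the lens centre give W/dₒ = w/dᵢ; with 1/f = 1/dₒ + 1/dᵢ this gives W = w·(dₒ − f)/f.
W = 13.2 mm × (17678.4 − 8.59) / 8.59 = 13.2 × 2057.0209 ≈ 27152.676 mm = 27.1527 m.

27.15 m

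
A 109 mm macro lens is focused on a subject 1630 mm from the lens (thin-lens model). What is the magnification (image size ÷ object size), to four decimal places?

Thin lens: 1/f = 1/dₒ + 1/dᵢ → 1/dᵢ = 1/109 − 1/1630 = 0.0085608 mm⁻¹, so dᵢ ≈ 116.8113 mm.
Magnification m = dᵢ/dₒ = 116.8113/1630 ≈ 0.07166.

0.0717×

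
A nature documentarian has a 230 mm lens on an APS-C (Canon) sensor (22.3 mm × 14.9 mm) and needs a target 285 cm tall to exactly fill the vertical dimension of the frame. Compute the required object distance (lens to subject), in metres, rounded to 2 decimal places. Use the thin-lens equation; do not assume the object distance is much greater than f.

44.22 m

W: 285 cm = 2850 mm.
Magnification m = h/W = dᵢ/dₒ; combined with 1/f = 1/dₒ + 1/dᵢ this gives dₒ = f·(1 + W/h).
dₒ = 230 mm × (1 + 2850/14.9) = 230 × 192.2752 ≈ 44223.289 mm = 44.2233 m.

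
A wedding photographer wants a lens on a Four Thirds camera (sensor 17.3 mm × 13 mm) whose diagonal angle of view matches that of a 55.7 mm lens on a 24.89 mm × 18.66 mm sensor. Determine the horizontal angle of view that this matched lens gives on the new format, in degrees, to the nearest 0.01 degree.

25.17°

Sensor diagonal = √(24.89² + 18.66²) = √967.7077 ≈ 31.1080 mm.
Sensor diagonal = √(17.3² + 13²) = √468.2900 ≈ 21.6400 mm.
Equal diagonal AOV ⇒ f₂ = f₁ · 21.6400/31.1080 = 55.7 × 0.69564 ≈ 38.7472 mm.
Horizontal AOV on the new format = 2·arctan(17.3 / (2 × 38.7472)) = 2·arctan(0.22324) ≈ 25.1689°.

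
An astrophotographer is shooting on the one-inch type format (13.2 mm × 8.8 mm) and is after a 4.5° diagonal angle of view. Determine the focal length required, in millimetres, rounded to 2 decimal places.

201.89 mm

Sensor diagonal = √(13.2² + 8.8²) = √251.6800 ≈ 15.8644 mm.
From α = 2·arctan(d/2f) we get f = d / (2·tan(α/2)).
With d = 15.8644 mm and α/2 = 2.25°, tan(α/2) ≈ 0.03929, so f ≈ 15.8644 / 0.07858 ≈ 201.8883 mm.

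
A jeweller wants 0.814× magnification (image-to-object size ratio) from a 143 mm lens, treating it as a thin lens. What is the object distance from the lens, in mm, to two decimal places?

With m = dᵢ/dₒ and 1/f = 1/dₒ + 1/dᵢ, substituting dᵢ = m·dₒ gives 1/f = (1 + 1/m)/dₒ, hence dₒ = f·(1 + 1/m).
dₒ = 143 × (1 + 1/0.814) = 143 × 2.22850 ≈ 318.676 mm.

318.68 mm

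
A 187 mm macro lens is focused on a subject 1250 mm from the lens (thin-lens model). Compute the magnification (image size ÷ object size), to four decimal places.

0.1759×

Thin lens: 1/f = 1/dₒ + 1/dᵢ → 1/dᵢ = 1/187 − 1/1250 = 0.0045476 mm⁻¹, so dᵢ ≈ 219.8965 mm.
Magnification m = dᵢ/dₒ = 219.8965/1250 ≈ 0.17592.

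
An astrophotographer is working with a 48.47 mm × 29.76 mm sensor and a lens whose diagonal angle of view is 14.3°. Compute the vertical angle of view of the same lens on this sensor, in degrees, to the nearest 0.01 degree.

7.51°

Sensor diagonal = √(48.47² + 29.76²) = √3234.9985 ≈ 56.8770 mm.
From the diagonal AOV: f = 56.8770 / (2·tan(7.15°)) = 56.8770 / 0.25089 ≈ 226.7050 mm.
Vertical AOV = 2·arctan(29.76 / (2 × 226.7050)) = 2·arctan(0.06564) ≈ 7.5106°.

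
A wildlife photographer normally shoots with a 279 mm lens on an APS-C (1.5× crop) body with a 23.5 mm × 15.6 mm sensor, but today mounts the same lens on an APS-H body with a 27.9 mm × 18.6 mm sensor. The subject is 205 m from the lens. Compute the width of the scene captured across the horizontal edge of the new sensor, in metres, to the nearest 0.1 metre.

20.5 m

The focal length stays 279 mm; the relevant sensor dimension is now w = 27.9 mm. Object distance dₒ = 205 m = 205000 mm.
Thin-lens field width W = w·(dₒ − f)/f = 27.9 × (205000 − 279)/279 ≈ 20472.100 mm = 20.4721 m.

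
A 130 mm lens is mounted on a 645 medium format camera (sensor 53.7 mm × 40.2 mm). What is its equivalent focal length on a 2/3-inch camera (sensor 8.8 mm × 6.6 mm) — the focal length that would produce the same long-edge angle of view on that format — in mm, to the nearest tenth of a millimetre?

21.3 mm

Equal angle of view means equal width/f ratio, so f₂ = f₁ · (width₂/width₁) = 130 × 8.8/53.7.
f₂ = 130 × 0.16387 ≈ 21.304 mm.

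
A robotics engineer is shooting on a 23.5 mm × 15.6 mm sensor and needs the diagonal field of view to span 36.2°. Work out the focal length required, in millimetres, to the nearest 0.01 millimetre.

43.15 mm

Sensor diagonal = √(23.5² + 15.6²) = √795.6100 ≈ 28.2066 mm.
From α = 2·arctan(d/2f) we get f = d / (2·tan(α/2)).
With d = 28.2066 mm and α/2 = 18.1°, tan(α/2) ≈ 0.32685, so f ≈ 28.2066 / 0.65370 ≈ 43.1490 mm.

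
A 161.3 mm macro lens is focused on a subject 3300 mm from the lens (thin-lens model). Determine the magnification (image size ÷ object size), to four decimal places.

Thin lens: 1/f = 1/dₒ + 1/dᵢ → 1/dᵢ = 1/161.3 − 1/3300 = 0.0058966 mm⁻¹, so dᵢ ≈ 169.5893 mm.
Magnification m = dᵢ/dₒ = 169.5893/3300 ≈ 0.05139.

0.0514×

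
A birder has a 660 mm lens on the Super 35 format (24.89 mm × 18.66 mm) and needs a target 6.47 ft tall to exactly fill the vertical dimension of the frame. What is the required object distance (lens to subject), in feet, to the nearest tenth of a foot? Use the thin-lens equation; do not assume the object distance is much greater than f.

W: 6.47 ft × 304.8 mm/ft = 1972.06 mm.
Magnification m = h/W = dᵢ/dₒ; combined with 1/f = 1/dₒ + 1/dᵢ this gives dₒ = f·(1 + W/h).
dₒ = 660 mm × (1 + 1972.06/18.66) = 660 × 106.6836 ≈ 70411.175 mm = 70411.175/304.8 ft = 231.008 ft.

231.0 ft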